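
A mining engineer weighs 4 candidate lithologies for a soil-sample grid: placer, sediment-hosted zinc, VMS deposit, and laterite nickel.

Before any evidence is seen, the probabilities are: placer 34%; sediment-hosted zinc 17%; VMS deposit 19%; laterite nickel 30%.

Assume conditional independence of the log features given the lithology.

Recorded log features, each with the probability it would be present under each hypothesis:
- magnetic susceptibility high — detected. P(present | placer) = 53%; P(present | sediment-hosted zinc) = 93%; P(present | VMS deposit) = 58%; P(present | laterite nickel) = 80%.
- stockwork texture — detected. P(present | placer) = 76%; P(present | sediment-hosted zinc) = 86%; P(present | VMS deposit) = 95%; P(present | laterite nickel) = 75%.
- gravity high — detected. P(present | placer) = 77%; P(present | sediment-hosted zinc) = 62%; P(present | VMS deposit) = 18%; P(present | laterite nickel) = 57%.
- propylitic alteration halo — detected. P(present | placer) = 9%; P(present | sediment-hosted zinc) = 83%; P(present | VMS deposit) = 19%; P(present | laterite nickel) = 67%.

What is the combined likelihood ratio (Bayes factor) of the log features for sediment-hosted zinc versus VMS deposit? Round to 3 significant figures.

21.8

Joint likelihood of the log feature pattern under each hypothesis:
  sediment-hosted zinc: 0.93 × 0.86 × 0.62 × 0.83 = 0.41158
  VMS deposit: 0.58 × 0.95 × 0.18 × 0.19 = 0.018844
Bayes factor = 0.41158 / 0.018844 ≈ 21.8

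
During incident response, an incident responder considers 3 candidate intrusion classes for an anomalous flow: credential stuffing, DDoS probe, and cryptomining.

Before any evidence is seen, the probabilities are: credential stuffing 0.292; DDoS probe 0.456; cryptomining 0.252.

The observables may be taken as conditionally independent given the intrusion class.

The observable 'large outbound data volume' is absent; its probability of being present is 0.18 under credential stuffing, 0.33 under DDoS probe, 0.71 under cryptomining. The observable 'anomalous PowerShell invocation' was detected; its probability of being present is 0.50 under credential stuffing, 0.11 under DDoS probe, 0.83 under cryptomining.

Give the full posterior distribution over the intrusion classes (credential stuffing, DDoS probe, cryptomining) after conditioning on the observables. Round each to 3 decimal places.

0.559, 0.157, 0.283

By Bayes' rule with conditional independence, the unnormalized weight for each hypothesis is prior × ∏ likelihoods (using 1 − P(present | H) for each absent observable):
  credential stuffing: 0.292 × (1 − 0.18) × 0.50 = 0.11972
  DDoS probe: 0.456 × (1 − 0.33) × 0.11 = 0.033607
  cryptomining: 0.252 × (1 − 0.71) × 0.83 = 0.060656
Normalizing constant Z = 0.11972 + 0.033607 + 0.060656 = 0.21398.
P(credential stuffing | evidence) = 0.11972 / 0.21398 ≈ 0.559
P(DDoS probe | evidence) = 0.033607 / 0.21398 ≈ 0.157
P(cryptomining | evidence) = 0.060656 / 0.21398 ≈ 0.283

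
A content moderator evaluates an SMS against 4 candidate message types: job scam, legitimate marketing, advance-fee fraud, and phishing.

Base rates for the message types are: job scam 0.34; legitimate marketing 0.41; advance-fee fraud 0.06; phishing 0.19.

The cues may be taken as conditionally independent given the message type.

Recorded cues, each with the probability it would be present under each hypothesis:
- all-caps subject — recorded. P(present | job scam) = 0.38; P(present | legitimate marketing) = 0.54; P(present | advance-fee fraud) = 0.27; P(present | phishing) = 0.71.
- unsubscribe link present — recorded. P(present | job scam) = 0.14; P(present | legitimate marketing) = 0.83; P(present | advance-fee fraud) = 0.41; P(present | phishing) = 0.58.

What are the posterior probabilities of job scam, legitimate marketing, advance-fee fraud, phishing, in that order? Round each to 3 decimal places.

0.063, 0.641, 0.023, 0.273

By Bayes' rule with conditional independence, the unnormalized weight for each hypothesis is prior × ∏ likelihoods:
  job scam: 0.34 × 0.38 × 0.14 = 0.018088
  legitimate marketing: 0.41 × 0.54 × 0.83 = 0.18376
  advance-fee fraud: 0.06 × 0.27 × 0.41 = 0.006642
  phishing: 0.19 × 0.71 × 0.58 = 0.078242
The unnormalized weights sum to 0.28673.
P(job scam | evidence) = 0.018088 / 0.28673 ≈ 0.063
P(legitimate marketing | evidence) = 0.18376 / 0.28673 ≈ 0.641
P(advance-fee fraud | evidence) = 0.006642 / 0.28673 ≈ 0.023
P(phishing | evidence) = 0.078242 / 0.28673 ≈ 0.273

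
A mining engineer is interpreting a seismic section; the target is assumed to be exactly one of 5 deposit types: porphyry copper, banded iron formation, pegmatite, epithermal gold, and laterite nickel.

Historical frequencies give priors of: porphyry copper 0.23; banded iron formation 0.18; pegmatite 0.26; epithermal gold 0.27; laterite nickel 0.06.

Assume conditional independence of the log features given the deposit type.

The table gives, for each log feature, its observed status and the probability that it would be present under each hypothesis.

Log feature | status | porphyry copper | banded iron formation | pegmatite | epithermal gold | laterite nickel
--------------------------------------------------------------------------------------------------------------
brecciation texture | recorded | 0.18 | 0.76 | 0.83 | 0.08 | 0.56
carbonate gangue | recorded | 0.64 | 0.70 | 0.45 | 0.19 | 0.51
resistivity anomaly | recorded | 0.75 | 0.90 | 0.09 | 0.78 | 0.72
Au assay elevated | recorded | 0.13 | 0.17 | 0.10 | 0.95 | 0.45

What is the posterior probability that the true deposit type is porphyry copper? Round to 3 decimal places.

0.097

Multiply each prior by the joint likelihood of the log feature pattern:
  porphyry copper: 0.23 × 0.18 × 0.64 × 0.75 × 0.13 = 0.0025834
  banded iron formation: 0.18 × 0.76 × 0.70 × 0.90 × 0.17 = 0.014651
  pegmatite: 0.26 × 0.83 × 0.45 × 0.09 × 0.10 = 0.00087399
  epithermal gold: 0.27 × 0.08 × 0.19 × 0.78 × 0.95 = 0.0030411
  laterite nickel: 0.06 × 0.56 × 0.51 × 0.72 × 0.45 = 0.0055521
The unnormalized weights sum to 0.026702.
P(porphyry copper | evidence) = 0.0025834 / 0.026702 ≈ 0.097.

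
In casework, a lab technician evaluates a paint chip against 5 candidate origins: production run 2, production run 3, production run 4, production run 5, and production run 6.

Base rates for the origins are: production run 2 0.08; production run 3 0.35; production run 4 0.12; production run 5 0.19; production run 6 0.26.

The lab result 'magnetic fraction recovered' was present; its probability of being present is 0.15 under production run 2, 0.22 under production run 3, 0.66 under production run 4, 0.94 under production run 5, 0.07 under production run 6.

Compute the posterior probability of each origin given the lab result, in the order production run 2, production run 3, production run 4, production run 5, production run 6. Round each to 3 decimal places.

0.033, 0.211, 0.217, 0.489, 0.050

Multiply each prior by the likelihood of the lab result:
  production run 2: 0.08 × 0.15 = 0.012
  production run 3: 0.35 × 0.22 = 0.077
  production run 4: 0.12 × 0.66 = 0.0792
  production run 5: 0.19 × 0.94 = 0.1786
  production run 6: 0.26 × 0.07 = 0.0182
Marginal likelihood of the evidence = 0.365.
P(production run 2 | evidence) = 0.012 / 0.365 ≈ 0.033
P(production run 3 | evidence) = 0.077 / 0.365 ≈ 0.211
P(production run 4 | evidence) = 0.0792 / 0.365 ≈ 0.217
P(production run 5 | evidence) = 0.1786 / 0.365 ≈ 0.489
P(production run 6 | evidence) = 0.0182 / 0.365 ≈ 0.050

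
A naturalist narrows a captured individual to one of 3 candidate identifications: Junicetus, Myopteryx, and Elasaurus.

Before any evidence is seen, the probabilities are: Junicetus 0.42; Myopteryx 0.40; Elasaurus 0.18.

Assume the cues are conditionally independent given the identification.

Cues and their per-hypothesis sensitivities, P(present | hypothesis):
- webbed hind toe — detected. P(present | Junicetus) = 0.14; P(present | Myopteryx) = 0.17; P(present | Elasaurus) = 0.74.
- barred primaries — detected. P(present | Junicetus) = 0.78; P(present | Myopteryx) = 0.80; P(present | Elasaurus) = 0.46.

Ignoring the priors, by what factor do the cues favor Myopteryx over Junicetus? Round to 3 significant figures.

Joint likelihood of the cue pattern under each hypothesis:
  Myopteryx: 0.17 × 0.80 = 0.136
  Junicetus: 0.14 × 0.78 = 0.1092
Bayes factor = 0.136 / 0.1092 ≈ 1.25

1.25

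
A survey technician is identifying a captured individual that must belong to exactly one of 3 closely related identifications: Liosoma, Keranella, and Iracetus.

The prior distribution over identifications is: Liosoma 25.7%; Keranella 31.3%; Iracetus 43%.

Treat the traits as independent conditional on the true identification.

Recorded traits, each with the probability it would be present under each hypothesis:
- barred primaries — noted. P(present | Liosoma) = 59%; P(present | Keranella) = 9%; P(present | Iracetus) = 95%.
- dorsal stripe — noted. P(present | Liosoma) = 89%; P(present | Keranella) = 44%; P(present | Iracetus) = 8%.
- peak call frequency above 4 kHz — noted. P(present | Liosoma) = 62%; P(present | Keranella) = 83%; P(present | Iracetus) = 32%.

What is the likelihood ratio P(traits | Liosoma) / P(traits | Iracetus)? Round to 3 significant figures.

The Bayes factor is the ratio of the joint likelihoods of the trait pattern under the two hypotheses.
  Liosoma: 0.59 × 0.89 × 0.62 = 0.32556
  Iracetus: 0.95 × 0.08 × 0.32 = 0.02432
Bayes factor = 0.32556 / 0.02432 ≈ 13.4

13.4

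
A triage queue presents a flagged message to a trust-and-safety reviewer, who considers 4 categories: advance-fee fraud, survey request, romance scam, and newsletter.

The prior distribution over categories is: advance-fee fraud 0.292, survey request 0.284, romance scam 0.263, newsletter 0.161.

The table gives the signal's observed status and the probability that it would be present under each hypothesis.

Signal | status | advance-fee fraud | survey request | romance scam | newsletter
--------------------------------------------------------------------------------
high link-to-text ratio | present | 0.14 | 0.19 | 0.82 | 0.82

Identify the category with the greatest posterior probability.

romance scam

By Bayes' rule, the unnormalized weight for each hypothesis is prior × likelihood:
  advance-fee fraud: 0.292 × 0.14 = 0.04088
  survey request: 0.284 × 0.19 = 0.05396
  romance scam: 0.263 × 0.82 = 0.21566
  newsletter: 0.161 × 0.82 = 0.13202
The unnormalized weights sum to 0.44252.
P(advance-fee fraud | evidence) ≈ 0.04088 / 0.44252 ≈ 0.092
P(survey request | evidence) ≈ 0.05396 / 0.44252 ≈ 0.122
P(romance scam | evidence) ≈ 0.21566 / 0.44252 ≈ 0.487
P(newsletter | evidence) ≈ 0.13202 / 0.44252 ≈ 0.298
The largest is 0.487, so romance scam is most probable.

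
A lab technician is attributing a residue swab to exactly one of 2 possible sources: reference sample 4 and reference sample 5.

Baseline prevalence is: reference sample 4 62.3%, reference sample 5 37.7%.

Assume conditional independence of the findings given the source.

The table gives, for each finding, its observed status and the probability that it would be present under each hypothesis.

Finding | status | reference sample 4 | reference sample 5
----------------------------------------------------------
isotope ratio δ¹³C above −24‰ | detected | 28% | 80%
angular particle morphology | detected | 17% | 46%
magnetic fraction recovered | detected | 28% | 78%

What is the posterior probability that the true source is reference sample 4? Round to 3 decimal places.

0.071

Multiply each prior by the joint likelihood of the evidence pattern:
  reference sample 4: 0.623 × 0.28 × 0.17 × 0.28 = 0.0083033
  reference sample 5: 0.377 × 0.80 × 0.46 × 0.78 = 0.10821
Marginal likelihood of the evidence = 0.11652.
P(reference sample 4 | evidence) = 0.0083033 / 0.11652 ≈ 0.071.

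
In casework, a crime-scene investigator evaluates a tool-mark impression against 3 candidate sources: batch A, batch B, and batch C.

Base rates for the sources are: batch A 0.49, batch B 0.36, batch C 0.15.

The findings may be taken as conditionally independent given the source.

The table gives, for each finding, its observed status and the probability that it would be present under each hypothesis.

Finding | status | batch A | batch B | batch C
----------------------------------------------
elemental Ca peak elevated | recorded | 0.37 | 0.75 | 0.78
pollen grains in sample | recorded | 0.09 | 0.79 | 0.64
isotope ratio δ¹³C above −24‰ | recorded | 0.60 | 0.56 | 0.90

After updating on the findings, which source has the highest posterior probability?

batch B

By Bayes' rule with conditional independence, the unnormalized weight for each hypothesis is prior × ∏ likelihoods:
  batch A: 0.49 × 0.37 × 0.09 × 0.60 = 0.0097902
  batch B: 0.36 × 0.75 × 0.79 × 0.56 = 0.11945
  batch C: 0.15 × 0.78 × 0.64 × 0.90 = 0.067392
The unnormalized weights sum to 0.19663.
P(batch A | evidence) ≈ 0.0097902 / 0.19663 ≈ 0.050
P(batch B | evidence) ≈ 0.11945 / 0.19663 ≈ 0.607
P(batch C | evidence) ≈ 0.067392 / 0.19663 ≈ 0.343
The largest is 0.607, so batch B is most probable.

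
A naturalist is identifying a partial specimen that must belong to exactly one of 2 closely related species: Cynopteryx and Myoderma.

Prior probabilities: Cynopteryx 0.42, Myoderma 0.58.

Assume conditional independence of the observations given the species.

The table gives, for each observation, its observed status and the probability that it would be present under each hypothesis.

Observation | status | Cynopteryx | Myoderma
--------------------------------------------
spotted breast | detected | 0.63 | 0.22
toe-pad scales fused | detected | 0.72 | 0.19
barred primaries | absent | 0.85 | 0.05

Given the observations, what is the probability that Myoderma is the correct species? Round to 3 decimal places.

0.446

For each hypothesis, the unnormalized posterior weight is prior × product of the observation likelihoods (using 1 − P(present | H) for each absent observation):
  Cynopteryx: 0.42 × 0.63 × 0.72 × (1 − 0.85) = 0.028577
  Myoderma: 0.58 × 0.22 × 0.19 × (1 − 0.05) = 0.023032
Marginal likelihood of the evidence = 0.051609.
P(Myoderma | evidence) = 0.023032 / 0.051609 ≈ 0.446.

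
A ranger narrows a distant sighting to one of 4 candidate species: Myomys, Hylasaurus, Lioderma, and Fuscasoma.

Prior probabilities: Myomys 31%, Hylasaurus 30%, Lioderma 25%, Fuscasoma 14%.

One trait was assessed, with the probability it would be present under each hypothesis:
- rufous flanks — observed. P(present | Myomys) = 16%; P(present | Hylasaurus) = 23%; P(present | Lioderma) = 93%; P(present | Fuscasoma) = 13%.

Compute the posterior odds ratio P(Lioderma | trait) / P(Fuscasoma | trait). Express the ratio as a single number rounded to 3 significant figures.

12.8

Posterior odds equal prior odds times the likelihood ratio; only the two competing hypotheses matter.
  Lioderma: 0.25 × 0.93 = 0.2325
  Fuscasoma: 0.14 × 0.13 = 0.0182
Posterior odds = 0.2325 / 0.0182 ≈ 12.8.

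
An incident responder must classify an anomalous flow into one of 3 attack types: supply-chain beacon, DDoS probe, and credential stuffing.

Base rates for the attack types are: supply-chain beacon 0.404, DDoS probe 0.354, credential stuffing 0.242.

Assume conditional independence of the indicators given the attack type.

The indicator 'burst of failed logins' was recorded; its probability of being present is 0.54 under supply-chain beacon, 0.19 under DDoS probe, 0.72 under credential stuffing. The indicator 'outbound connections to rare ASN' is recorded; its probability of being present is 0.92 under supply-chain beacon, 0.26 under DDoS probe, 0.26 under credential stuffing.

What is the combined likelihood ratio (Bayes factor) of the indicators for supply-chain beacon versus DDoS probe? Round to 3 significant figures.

The Bayes factor is the ratio of the joint likelihoods of the indicator pattern under the two hypotheses.
  supply-chain beacon: 0.54 × 0.92 = 0.4968
  DDoS probe: 0.19 × 0.26 = 0.0494
Bayes factor = 0.4968 / 0.0494 ≈ 10.1

10.1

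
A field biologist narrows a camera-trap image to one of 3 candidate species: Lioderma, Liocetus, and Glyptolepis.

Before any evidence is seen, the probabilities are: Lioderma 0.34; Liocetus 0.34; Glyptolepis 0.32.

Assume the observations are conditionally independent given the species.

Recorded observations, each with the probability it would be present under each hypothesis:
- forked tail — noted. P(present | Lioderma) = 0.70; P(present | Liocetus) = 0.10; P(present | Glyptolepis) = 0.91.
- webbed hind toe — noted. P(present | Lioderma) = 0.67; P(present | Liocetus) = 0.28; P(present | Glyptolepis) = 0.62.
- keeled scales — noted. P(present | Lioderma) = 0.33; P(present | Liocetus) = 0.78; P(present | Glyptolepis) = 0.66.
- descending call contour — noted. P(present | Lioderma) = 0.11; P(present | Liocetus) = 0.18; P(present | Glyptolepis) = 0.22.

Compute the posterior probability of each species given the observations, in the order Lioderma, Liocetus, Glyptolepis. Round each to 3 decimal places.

Multiply each prior by the joint likelihood of the evidence pattern:
  Lioderma: 0.34 × 0.70 × 0.67 × 0.33 × 0.11 = 0.0057884
  Liocetus: 0.34 × 0.10 × 0.28 × 0.78 × 0.18 = 0.0013366
  Glyptolepis: 0.32 × 0.91 × 0.62 × 0.66 × 0.22 = 0.026215
Marginal likelihood of the evidence = 0.03334.
P(Lioderma | evidence) = 0.0057884 / 0.03334 ≈ 0.174
P(Liocetus | evidence) = 0.0013366 / 0.03334 ≈ 0.040
P(Glyptolepis | evidence) = 0.026215 / 0.03334 ≈ 0.786

0.174, 0.040, 0.786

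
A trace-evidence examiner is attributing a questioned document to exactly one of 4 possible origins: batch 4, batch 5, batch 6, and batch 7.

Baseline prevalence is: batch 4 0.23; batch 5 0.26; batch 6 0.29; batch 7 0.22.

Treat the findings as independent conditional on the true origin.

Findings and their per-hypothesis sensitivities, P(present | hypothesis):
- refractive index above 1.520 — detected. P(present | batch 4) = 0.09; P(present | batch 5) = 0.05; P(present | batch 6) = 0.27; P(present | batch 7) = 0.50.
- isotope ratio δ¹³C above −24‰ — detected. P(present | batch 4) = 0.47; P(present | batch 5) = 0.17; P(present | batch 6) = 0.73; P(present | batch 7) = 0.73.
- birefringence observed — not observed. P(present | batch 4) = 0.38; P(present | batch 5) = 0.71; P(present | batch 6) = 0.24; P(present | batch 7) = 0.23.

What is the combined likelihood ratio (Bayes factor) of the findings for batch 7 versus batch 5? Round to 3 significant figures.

Take the product of per-finding likelihoods under each hypothesis (using 1 − P(present | H) for each absent finding), then divide.
  batch 7: 0.50 × 0.73 × (1 − 0.23) = 0.28105
  batch 5: 0.05 × 0.17 × (1 − 0.71) = 0.002465
Bayes factor = 0.28105 / 0.002465 ≈ 114

114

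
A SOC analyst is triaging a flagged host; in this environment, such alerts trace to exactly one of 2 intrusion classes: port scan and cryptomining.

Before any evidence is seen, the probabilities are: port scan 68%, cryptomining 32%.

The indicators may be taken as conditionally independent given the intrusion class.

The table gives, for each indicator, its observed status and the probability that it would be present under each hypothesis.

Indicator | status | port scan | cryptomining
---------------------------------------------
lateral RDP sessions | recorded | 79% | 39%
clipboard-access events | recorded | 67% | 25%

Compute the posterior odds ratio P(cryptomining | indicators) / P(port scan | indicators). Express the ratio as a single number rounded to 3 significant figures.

The normalizing constant cancels in an odds ratio, so compute prior × likelihood for the two hypotheses only:
  cryptomining: 0.32 × 0.39 × 0.25 = 0.0312
  port scan: 0.68 × 0.79 × 0.67 = 0.35992
Posterior odds = 0.0312 / 0.35992 ≈ 0.0867.

0.0867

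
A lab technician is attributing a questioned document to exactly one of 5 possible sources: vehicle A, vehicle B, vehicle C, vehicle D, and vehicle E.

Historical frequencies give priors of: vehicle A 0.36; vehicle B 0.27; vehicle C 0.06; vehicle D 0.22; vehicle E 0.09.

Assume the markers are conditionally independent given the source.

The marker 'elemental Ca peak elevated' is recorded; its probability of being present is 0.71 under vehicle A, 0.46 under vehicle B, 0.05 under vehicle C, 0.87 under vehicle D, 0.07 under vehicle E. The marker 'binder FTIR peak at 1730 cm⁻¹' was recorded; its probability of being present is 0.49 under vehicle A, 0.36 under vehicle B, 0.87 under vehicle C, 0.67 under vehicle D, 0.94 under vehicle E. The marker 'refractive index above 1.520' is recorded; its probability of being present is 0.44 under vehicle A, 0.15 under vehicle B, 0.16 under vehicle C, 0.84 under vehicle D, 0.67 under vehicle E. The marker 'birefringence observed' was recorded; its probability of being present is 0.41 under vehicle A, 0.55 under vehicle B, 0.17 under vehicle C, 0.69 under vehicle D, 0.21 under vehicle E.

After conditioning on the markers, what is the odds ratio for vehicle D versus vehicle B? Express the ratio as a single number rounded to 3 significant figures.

20.1

Unnormalized posterior weight (prior times the marker likelihoods) for each of the two hypotheses:
  vehicle D: 0.22 × 0.87 × 0.67 × 0.84 × 0.69 = 0.074327
  vehicle B: 0.27 × 0.46 × 0.36 × 0.15 × 0.55 = 0.0036887
Odds(vehicle D : vehicle B) = 0.074327 / 0.0036887 ≈ 20.1.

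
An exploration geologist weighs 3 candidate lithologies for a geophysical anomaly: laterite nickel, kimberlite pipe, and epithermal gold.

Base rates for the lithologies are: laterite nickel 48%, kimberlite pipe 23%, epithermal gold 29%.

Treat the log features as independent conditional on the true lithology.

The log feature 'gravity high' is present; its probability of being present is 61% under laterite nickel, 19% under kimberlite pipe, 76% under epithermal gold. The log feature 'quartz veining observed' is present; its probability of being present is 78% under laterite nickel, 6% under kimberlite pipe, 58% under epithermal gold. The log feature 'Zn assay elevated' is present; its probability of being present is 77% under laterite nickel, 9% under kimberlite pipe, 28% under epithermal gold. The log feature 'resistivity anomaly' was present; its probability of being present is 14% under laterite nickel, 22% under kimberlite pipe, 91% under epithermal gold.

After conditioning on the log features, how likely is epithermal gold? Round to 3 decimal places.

For each hypothesis, the unnormalized posterior weight is prior × product of the log feature likelihoods:
  laterite nickel: 0.48 × 0.61 × 0.78 × 0.77 × 0.14 = 0.02462
  kimberlite pipe: 0.23 × 0.19 × 0.06 × 0.09 × 0.22 = 5.1916e-05
  epithermal gold: 0.29 × 0.76 × 0.58 × 0.28 × 0.91 = 0.032572
Marginal likelihood of the evidence = 0.057243.
P(epithermal gold | evidence) = 0.032572 / 0.057243 ≈ 0.569.

0.569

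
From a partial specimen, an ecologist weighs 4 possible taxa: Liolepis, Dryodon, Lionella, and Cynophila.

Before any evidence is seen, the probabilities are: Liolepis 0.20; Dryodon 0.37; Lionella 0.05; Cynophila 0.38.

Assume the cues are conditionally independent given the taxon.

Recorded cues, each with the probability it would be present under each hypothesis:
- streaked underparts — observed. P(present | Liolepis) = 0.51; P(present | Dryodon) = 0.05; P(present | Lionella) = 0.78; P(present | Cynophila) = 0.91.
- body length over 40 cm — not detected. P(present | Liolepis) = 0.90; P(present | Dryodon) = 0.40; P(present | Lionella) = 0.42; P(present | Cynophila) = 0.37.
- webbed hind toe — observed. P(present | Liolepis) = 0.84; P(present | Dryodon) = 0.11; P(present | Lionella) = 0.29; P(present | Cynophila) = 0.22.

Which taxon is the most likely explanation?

Cynophila

By Bayes' rule with conditional independence, the unnormalized weight for each hypothesis is prior × ∏ likelihoods (using 1 − P(present | H) for each absent cue):
  Liolepis: 0.20 × 0.51 × (1 − 0.90) × 0.84 = 0.008568
  Dryodon: 0.37 × 0.05 × (1 − 0.40) × 0.11 = 0.001221
  Lionella: 0.05 × 0.78 × (1 − 0.42) × 0.29 = 0.0065598
  Cynophila: 0.38 × 0.91 × (1 − 0.37) × 0.22 = 0.047928
Normalizing constant Z = 0.008568 + 0.001221 + 0.0065598 + 0.047928 = 0.064277.
P(Liolepis | evidence) ≈ 0.008568 / 0.064277 ≈ 0.133
P(Dryodon | evidence) ≈ 0.001221 / 0.064277 ≈ 0.019
P(Lionella | evidence) ≈ 0.0065598 / 0.064277 ≈ 0.102
P(Cynophila | evidence) ≈ 0.047928 / 0.064277 ≈ 0.746
The largest is 0.746, so Cynophila is most probable.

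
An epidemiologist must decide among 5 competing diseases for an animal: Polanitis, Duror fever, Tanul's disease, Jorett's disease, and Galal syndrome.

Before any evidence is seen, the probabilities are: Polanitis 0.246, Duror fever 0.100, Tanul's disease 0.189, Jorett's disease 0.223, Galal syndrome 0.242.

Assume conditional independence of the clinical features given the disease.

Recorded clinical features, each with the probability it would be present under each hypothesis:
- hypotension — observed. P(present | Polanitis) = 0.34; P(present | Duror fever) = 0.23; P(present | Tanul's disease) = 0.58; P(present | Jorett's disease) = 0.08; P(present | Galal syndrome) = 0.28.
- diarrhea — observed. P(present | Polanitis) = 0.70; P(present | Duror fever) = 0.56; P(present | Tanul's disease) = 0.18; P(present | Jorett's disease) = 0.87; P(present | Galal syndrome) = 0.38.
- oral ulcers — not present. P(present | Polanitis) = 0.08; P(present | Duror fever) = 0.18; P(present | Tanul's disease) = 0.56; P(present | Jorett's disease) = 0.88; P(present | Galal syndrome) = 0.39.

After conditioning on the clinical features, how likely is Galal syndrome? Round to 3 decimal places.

For each hypothesis, the unnormalized posterior weight is prior × product of the clinical feature likelihoods (using 1 − P(present | H) for each absent clinical feature):
  Polanitis: 0.246 × 0.34 × 0.70 × (1 − 0.08) = 0.053864
  Duror fever: 0.100 × 0.23 × 0.56 × (1 − 0.18) = 0.010562
  Tanul's disease: 0.189 × 0.58 × 0.18 × (1 − 0.56) = 0.0086819
  Jorett's disease: 0.223 × 0.08 × 0.87 × (1 − 0.88) = 0.0018625
  Galal syndrome: 0.242 × 0.28 × 0.38 × (1 − 0.39) = 0.015707
Normalizing constant Z = 0.053864 + 0.010562 + 0.0086819 + 0.0018625 + 0.015707 = 0.090677.
P(Galal syndrome | evidence) = 0.015707 / 0.090677 ≈ 0.173.

0.173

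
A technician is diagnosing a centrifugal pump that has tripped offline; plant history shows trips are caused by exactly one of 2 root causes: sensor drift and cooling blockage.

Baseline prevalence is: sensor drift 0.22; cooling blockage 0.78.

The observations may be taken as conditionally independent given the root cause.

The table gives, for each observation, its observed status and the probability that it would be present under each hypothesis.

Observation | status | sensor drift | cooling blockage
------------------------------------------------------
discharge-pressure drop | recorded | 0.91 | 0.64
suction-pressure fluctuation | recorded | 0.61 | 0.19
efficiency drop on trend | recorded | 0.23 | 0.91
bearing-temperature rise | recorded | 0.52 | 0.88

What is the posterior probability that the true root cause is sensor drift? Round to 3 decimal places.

0.161

By Bayes' rule with conditional independence, the unnormalized weight for each hypothesis is prior × ∏ likelihoods:
  sensor drift: 0.22 × 0.91 × 0.61 × 0.23 × 0.52 = 0.014606
  cooling blockage: 0.78 × 0.64 × 0.19 × 0.91 × 0.88 = 0.075954
Marginal likelihood of the evidence = 0.09056.
P(sensor drift | evidence) = 0.014606 / 0.09056 ≈ 0.161.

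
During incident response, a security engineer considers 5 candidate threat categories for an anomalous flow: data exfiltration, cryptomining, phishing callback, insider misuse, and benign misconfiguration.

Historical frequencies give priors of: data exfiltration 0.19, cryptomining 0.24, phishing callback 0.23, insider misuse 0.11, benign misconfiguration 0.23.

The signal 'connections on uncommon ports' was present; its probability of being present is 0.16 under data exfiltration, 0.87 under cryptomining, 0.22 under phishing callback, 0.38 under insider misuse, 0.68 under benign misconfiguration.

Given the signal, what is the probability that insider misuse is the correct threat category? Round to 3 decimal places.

0.086

Multiply each prior by the likelihood of the signal:
  data exfiltration: 0.19 × 0.16 = 0.0304
  cryptomining: 0.24 × 0.87 = 0.2088
  phishing callback: 0.23 × 0.22 = 0.0506
  insider misuse: 0.11 × 0.38 = 0.0418
  benign misconfiguration: 0.23 × 0.68 = 0.1564
Normalizing constant Z = 0.0304 + 0.2088 + 0.0506 + 0.0418 + 0.1564 = 0.488.
P(insider misuse | evidence) = 0.0418 / 0.488 ≈ 0.086.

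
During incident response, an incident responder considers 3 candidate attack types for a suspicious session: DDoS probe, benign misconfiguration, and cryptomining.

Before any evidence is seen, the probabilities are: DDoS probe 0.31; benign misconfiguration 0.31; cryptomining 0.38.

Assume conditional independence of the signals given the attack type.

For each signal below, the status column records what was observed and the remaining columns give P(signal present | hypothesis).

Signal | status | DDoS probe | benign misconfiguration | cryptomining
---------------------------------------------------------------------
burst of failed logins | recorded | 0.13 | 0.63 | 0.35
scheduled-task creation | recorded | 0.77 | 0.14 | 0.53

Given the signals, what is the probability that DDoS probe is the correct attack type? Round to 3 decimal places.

For each hypothesis, the unnormalized posterior weight is prior × product of the signal likelihoods:
  DDoS probe: 0.31 × 0.13 × 0.77 = 0.031031
  benign misconfiguration: 0.31 × 0.63 × 0.14 = 0.027342
  cryptomining: 0.38 × 0.35 × 0.53 = 0.07049
Normalizing constant Z = 0.031031 + 0.027342 + 0.07049 = 0.12886.
P(DDoS probe | evidence) = 0.031031 / 0.12886 ≈ 0.241.

0.241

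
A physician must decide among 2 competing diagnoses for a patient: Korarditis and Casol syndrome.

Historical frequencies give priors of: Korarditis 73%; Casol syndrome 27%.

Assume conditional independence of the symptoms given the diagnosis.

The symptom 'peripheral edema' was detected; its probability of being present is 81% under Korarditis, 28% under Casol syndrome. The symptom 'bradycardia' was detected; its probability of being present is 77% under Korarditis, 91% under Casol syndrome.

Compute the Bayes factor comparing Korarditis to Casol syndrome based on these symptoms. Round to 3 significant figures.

The Bayes factor is the ratio of the joint likelihoods of the symptom pattern under the two hypotheses.
  Korarditis: 0.81 × 0.77 = 0.6237
  Casol syndrome: 0.28 × 0.91 = 0.2548
Bayes factor = 0.6237 / 0.2548 ≈ 2.45

2.45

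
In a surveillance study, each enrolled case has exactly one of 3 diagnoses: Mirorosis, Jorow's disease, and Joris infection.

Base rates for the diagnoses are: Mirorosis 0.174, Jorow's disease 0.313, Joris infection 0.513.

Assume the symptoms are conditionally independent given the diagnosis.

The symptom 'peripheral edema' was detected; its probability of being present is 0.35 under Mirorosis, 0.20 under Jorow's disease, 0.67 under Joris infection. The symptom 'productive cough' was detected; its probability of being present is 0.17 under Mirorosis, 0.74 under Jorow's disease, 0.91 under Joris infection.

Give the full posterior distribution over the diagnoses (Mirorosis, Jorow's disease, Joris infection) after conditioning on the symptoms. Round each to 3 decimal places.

By Bayes' rule with conditional independence, the unnormalized weight for each hypothesis is prior × ∏ likelihoods:
  Mirorosis: 0.174 × 0.35 × 0.17 = 0.010353
  Jorow's disease: 0.313 × 0.20 × 0.74 = 0.046324
  Joris infection: 0.513 × 0.67 × 0.91 = 0.31278
The unnormalized weights sum to 0.36945.
P(Mirorosis | evidence) = 0.010353 / 0.36945 ≈ 0.028
P(Jorow's disease | evidence) = 0.046324 / 0.36945 ≈ 0.125
P(Joris infection | evidence) = 0.31278 / 0.36945 ≈ 0.847

0.028, 0.125, 0.847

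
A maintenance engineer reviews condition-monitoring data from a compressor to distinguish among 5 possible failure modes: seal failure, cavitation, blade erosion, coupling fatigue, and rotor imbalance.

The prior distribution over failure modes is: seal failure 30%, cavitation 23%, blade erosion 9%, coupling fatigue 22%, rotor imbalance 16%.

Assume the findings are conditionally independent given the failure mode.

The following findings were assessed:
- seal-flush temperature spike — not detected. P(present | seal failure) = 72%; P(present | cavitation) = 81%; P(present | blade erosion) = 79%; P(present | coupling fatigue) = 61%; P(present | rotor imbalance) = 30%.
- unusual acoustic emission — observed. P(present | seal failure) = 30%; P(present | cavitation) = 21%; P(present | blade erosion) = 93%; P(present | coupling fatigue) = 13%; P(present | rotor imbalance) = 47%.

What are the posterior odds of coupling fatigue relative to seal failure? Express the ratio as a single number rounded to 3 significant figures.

0.443

Unnormalized posterior weight (prior times the finding likelihoods) for each of the two hypotheses (using 1 − P(present | H) for each absent finding):
  coupling fatigue: 0.22 × (1 − 0.61) × 0.13 = 0.011154
  seal failure: 0.30 × (1 − 0.72) × 0.30 = 0.0252
Posterior odds = 0.011154 / 0.0252 ≈ 0.443.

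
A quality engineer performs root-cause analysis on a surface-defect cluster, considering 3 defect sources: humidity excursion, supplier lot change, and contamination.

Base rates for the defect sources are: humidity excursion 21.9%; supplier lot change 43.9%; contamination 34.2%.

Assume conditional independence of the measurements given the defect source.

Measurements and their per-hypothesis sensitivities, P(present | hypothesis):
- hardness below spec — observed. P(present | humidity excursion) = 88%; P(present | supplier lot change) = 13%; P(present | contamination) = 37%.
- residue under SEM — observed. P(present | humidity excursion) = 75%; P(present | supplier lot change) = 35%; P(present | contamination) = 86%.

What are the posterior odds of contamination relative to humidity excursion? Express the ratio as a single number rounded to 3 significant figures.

The normalizing constant cancels in an odds ratio, so compute prior × likelihood for the two hypotheses only:
  contamination: 0.342 × 0.37 × 0.86 = 0.10882
  humidity excursion: 0.219 × 0.88 × 0.75 = 0.14454
Posterior odds = 0.10882 / 0.14454 ≈ 0.753.

0.753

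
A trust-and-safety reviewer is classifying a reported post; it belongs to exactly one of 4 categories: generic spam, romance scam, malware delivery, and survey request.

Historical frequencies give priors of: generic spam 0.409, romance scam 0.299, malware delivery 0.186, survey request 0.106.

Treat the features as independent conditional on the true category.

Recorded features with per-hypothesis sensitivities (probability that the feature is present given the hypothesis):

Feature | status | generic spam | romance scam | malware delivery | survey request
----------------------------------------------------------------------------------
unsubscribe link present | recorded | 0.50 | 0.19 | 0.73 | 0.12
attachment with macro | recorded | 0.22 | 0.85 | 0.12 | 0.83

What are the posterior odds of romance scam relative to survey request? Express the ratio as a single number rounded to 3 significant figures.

4.57

Posterior odds equal prior odds times the likelihood ratio; only the two competing hypotheses matter.
  romance scam: 0.299 × 0.19 × 0.85 = 0.048288
  survey request: 0.106 × 0.12 × 0.83 = 0.010558
Posterior odds = 0.048288 / 0.010558 ≈ 4.57.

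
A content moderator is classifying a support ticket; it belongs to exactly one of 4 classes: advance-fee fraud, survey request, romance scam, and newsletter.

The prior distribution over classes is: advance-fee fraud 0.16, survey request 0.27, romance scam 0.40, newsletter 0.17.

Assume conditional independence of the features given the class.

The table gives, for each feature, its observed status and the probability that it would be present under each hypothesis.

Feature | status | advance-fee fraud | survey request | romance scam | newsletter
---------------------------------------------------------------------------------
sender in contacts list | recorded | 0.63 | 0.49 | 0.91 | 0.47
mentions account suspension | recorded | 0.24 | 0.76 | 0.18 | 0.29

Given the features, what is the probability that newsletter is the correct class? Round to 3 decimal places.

By Bayes' rule with conditional independence, the unnormalized weight for each hypothesis is prior × ∏ likelihoods:
  advance-fee fraud: 0.16 × 0.63 × 0.24 = 0.024192
  survey request: 0.27 × 0.49 × 0.76 = 0.10055
  romance scam: 0.40 × 0.91 × 0.18 = 0.06552
  newsletter: 0.17 × 0.47 × 0.29 = 0.023171
The unnormalized weights sum to 0.21343.
P(newsletter | evidence) = 0.023171 / 0.21343 ≈ 0.109.

0.109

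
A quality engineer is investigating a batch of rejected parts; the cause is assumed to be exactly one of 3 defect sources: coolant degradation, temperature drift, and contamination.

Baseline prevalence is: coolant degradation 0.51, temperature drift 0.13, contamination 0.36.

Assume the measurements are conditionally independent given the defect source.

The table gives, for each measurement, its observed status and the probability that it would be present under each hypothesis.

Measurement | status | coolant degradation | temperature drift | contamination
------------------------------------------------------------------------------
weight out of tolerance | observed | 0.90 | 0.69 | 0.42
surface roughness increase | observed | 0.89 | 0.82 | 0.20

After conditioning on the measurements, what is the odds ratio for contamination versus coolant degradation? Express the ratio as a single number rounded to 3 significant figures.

0.0740

The normalizing constant cancels in an odds ratio, so compute prior × likelihood for the two hypotheses only:
  contamination: 0.36 × 0.42 × 0.20 = 0.03024
  coolant degradation: 0.51 × 0.90 × 0.89 = 0.40851
Odds(contamination : coolant degradation) = 0.03024 / 0.40851 ≈ 0.0740.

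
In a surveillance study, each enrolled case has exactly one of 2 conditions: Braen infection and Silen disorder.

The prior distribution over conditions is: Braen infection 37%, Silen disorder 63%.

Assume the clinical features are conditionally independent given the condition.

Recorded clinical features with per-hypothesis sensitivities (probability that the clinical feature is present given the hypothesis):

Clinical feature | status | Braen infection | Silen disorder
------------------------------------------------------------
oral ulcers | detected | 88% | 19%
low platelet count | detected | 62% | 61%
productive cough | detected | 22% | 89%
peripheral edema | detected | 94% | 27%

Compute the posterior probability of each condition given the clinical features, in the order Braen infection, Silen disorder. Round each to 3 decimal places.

0.704, 0.296

For each hypothesis, the unnormalized posterior weight is prior × product of the clinical feature likelihoods:
  Braen infection: 0.37 × 0.88 × 0.62 × 0.22 × 0.94 = 0.041747
  Silen disorder: 0.63 × 0.19 × 0.61 × 0.89 × 0.27 = 0.017546
The unnormalized weights sum to 0.059293.
P(Braen infection | evidence) = 0.041747 / 0.059293 ≈ 0.704
P(Silen disorder | evidence) = 0.017546 / 0.059293 ≈ 0.296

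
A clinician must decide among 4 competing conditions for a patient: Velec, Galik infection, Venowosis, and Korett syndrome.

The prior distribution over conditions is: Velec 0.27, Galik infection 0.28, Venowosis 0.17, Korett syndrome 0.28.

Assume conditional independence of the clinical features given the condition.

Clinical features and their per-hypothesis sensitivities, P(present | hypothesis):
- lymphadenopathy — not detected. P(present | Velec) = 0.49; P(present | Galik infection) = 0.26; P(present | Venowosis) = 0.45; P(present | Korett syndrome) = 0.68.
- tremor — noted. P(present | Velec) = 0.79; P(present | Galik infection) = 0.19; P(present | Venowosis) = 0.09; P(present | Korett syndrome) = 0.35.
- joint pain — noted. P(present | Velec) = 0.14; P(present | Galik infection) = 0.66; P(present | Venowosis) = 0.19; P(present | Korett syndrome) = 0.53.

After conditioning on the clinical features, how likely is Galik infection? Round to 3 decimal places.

0.437

Multiply each prior by the joint likelihood of the clinical feature pattern (using 1 − P(present | H) for each absent clinical feature):
  Velec: 0.27 × (1 − 0.49) × 0.79 × 0.14 = 0.01523
  Galik infection: 0.28 × (1 − 0.26) × 0.19 × 0.66 = 0.025983
  Venowosis: 0.17 × (1 − 0.45) × 0.09 × 0.19 = 0.0015989
  Korett syndrome: 0.28 × (1 − 0.68) × 0.35 × 0.53 = 0.016621
Normalizing constant Z = 0.01523 + 0.025983 + 0.0015989 + 0.016621 = 0.059432.
P(Galik infection | evidence) = 0.025983 / 0.059432 ≈ 0.437.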